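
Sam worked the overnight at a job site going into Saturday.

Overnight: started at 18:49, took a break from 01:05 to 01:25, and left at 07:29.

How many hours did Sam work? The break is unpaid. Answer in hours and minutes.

12 h 20 min

Overnight: 18:49 → midnight = 5 h 11 min; midnight → 07:29 = 7 h 29 min; span 12 h 40 min; less 20 min break → 12 h 20 min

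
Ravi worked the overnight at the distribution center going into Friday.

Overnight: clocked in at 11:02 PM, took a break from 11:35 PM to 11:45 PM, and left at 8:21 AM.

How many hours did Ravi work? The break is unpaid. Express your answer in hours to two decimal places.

Overnight: 11:02 PM → midnight = 0 h 58 min; midnight → 8:21 AM = 8 h 21 min; span 9 h 19 min; less 10 min break → 9 h 9 min

9.15 hours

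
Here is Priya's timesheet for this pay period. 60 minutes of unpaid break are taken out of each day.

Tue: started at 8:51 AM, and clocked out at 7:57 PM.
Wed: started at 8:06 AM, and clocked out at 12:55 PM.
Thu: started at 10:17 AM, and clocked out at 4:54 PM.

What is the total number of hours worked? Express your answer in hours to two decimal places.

Tue: 8:51 AM–7:57 PM = 11 h 6 min; less 60 min break → 10 h 6 min
Wed: 8:06 AM–12:55 PM = 4 h 49 min; less 60 min break → 3 h 49 min
Thu: 10:17 AM–4:54 PM = 6 h 37 min; less 60 min break → 5 h 37 min
Total: 10 h 6 min + 3 h 49 min + 5 h 37 min = 19 h 32 min.

19.53 hours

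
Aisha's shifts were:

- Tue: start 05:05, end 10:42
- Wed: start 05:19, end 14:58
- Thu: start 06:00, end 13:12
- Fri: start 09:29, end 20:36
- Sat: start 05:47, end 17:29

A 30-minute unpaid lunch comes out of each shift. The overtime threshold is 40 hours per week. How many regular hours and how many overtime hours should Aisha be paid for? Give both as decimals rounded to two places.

Tue: 05:05–10:42 = 5 h 37 min; less 30 min break → 5 h 7 min
Wed: 05:19–14:58 = 9 h 39 min; less 30 min break → 9 h 9 min
Thu: 06:00–13:12 = 7 h 12 min; less 30 min break → 6 h 42 min
Fri: 09:29–20:36 = 11 h 7 min; less 30 min break → 10 h 37 min
Sat: 05:47–17:29 = 11 h 42 min; less 30 min break → 11 h 12 min
Total worked: 42 h 47 min = 42.78 h.
Threshold 40 h → overtime 2 h 47 min, regular 40 h 0 min.

Regular 40.00 hours, overtime 2.78 hours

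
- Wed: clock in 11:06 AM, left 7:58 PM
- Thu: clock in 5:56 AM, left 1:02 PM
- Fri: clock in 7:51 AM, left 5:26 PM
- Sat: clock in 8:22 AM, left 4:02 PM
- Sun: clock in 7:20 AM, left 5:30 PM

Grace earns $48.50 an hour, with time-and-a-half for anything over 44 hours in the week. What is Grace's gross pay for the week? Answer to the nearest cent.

$2104.09

Wed: 11:06 AM–7:58 PM = 8 h 52 min
Thu: 5:56 AM–1:02 PM = 7 h 6 min
Fri: 7:51 AM–5:26 PM = 9 h 35 min
Sat: 8:22 AM–4:02 PM = 7 h 40 min
Sun: 7:20 AM–5:30 PM = 10 h 10 min
Total worked: 43 h 23 min = 2603 min.
Regular 43 h 23 min = 2603 min at $48.50/h; overtime 0 h 0 min = 0 min at $72.75/h.
Pay = (2603 × $48.50 + 0 × $72.75) ÷ 60 = $2104.09.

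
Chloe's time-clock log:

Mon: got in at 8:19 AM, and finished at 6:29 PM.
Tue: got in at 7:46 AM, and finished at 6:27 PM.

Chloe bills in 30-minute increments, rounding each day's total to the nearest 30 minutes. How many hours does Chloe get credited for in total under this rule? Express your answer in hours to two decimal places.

Mon: 8:19 AM–6:29 PM = 10 h 10 min → rounds to 10 h 0 min
Tue: 7:46 AM–6:27 PM = 10 h 41 min → rounds to 10 h 30 min
Total credited: 20 h 30 min.

20.50 hours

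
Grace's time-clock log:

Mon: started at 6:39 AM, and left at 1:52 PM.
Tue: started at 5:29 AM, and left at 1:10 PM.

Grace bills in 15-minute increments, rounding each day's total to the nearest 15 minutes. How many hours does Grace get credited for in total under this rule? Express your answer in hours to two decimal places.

15.00 hours

Mon: 6:39 AM–1:52 PM = 7 h 13 min → rounds to 7 h 15 min
Tue: 5:29 AM–1:10 PM = 7 h 41 min → rounds to 7 h 45 min
Total credited: 15 h 0 min.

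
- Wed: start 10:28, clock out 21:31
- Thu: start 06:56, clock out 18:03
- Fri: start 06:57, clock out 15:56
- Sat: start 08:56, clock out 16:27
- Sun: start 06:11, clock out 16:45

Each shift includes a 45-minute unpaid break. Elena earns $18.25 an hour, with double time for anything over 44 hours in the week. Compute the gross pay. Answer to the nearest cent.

Wed: 10:28–21:31 = 11 h 3 min; less 45 min break → 10 h 18 min
Thu: 06:56–18:03 = 11 h 7 min; less 45 min break → 10 h 22 min
Fri: 06:57–15:56 = 8 h 59 min; less 45 min break → 8 h 14 min
Sat: 08:56–16:27 = 7 h 31 min; less 45 min break → 6 h 46 min
Sun: 06:11–16:45 = 10 h 34 min; less 45 min break → 9 h 49 min
Total worked: 45 h 29 min = 2729 min.
Regular 44 h 0 min = 2640 min at $18.25/h; overtime 1 h 29 min = 89 min at $36.50/h.
Pay = (2640 × $18.25 + 89 × $36.50) ÷ 60 = $857.14.

$857.14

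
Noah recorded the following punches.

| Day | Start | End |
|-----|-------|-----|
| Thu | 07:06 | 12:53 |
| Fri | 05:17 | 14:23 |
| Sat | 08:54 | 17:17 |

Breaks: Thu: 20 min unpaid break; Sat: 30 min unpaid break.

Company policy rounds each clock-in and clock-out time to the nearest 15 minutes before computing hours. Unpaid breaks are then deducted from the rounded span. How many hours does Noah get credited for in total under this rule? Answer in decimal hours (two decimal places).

Thu: in 07:06→07:00, out 12:53→13:00; 6 h 0 min − 20 min = 5 h 40 min
Fri: in 05:17→05:15, out 14:23→14:30; 9 h 15 min
Sat: in 08:54→09:00, out 17:17→17:15; 8 h 15 min − 30 min = 7 h 45 min
Total credited: 22 h 40 min.

22.67 hours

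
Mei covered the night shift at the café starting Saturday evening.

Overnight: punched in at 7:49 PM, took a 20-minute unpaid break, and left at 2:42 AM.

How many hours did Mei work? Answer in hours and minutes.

Overnight: 7:49 PM → midnight = 4 h 11 min; midnight → 2:42 AM = 2 h 42 min; span 6 h 53 min; less 20 min break → 6 h 33 min

6 h 33 min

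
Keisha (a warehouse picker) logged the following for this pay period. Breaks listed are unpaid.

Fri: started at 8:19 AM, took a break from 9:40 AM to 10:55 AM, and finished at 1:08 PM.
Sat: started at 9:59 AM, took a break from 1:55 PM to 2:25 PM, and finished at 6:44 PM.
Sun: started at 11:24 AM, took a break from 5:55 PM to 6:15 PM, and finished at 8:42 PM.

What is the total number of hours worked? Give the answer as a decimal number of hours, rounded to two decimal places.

20.78 hours

Fri: 8:19 AM–1:08 PM = 4 h 49 min; less 75 min break → 3 h 34 min
Sat: 9:59 AM–6:44 PM = 8 h 45 min; less 30 min break → 8 h 15 min
Sun: 11:24 AM–8:42 PM = 9 h 18 min; less 20 min break → 8 h 58 min
Total: 3 h 34 min + 8 h 15 min + 8 h 58 min = 20 h 47 min.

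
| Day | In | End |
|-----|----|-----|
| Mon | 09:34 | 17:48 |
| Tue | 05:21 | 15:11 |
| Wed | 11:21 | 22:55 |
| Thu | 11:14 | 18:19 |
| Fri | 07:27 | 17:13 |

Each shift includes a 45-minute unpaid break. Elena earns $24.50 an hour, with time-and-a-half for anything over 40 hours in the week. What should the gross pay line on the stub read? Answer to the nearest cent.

$1080.45

Mon: 09:34–17:48 = 8 h 14 min; less 45 min break → 7 h 29 min
Tue: 05:21–15:11 = 9 h 50 min; less 45 min break → 9 h 5 min
Wed: 11:21–22:55 = 11 h 34 min; less 45 min break → 10 h 49 min
Thu: 11:14–18:19 = 7 h 5 min; less 45 min break → 6 h 20 min
Fri: 07:27–17:13 = 9 h 46 min; less 45 min break → 9 h 1 min
Total worked: 42 h 44 min = 2564 min.
Regular 40 h 0 min = 2400 min at $24.50/h; overtime 2 h 44 min = 164 min at $36.75/h.
Pay = (2400 × $24.50 + 164 × $36.75) ÷ 60 = $1080.45.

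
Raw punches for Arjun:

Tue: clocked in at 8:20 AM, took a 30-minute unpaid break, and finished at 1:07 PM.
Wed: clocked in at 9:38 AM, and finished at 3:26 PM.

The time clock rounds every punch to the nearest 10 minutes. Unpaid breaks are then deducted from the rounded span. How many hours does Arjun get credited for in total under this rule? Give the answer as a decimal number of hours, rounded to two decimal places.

10.17 hours

Tue: in 8:20 AM→8:20 AM, out 1:07 PM→1:10 PM; 4 h 50 min − 30 min = 4 h 20 min
Wed: in 9:38 AM→9:40 AM, out 3:26 PM→3:30 PM; 5 h 50 min
Total credited: 10 h 10 min.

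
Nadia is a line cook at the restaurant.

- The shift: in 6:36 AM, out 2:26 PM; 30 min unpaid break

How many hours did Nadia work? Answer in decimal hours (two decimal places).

7.33 hours

The shift: 6:36 AM–2:26 PM = 7 h 50 min; less 30 min break → 7 h 20 min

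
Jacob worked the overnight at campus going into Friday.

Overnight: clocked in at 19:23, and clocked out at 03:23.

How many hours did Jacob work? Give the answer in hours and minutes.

8 h 0 min

Overnight: 19:23 → midnight = 4 h 37 min; midnight → 03:23 = 3 h 23 min; span 8 h 0 min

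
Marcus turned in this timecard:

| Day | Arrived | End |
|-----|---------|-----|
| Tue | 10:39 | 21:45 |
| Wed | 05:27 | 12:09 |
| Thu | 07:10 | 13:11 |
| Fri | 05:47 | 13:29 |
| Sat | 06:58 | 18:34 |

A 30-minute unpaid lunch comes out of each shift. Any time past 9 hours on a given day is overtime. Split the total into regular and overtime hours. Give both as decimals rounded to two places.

Tue: 10:39–21:45 = 11 h 6 min; less 30 min break → 10 h 36 min
Wed: 05:27–12:09 = 6 h 42 min; less 30 min break → 6 h 12 min
Thu: 07:10–13:11 = 6 h 1 min; less 30 min break → 5 h 31 min
Fri: 05:47–13:29 = 7 h 42 min; less 30 min break → 7 h 12 min
Sat: 06:58–18:34 = 11 h 36 min; less 30 min break → 11 h 6 min
Tue reg 9 h 0 min / OT 1 h 36 min; Wed reg 6 h 12 min / OT 0 h 0 min; Thu reg 5 h 31 min / OT 0 h 0 min; Fri reg 7 h 12 min / OT 0 h 0 min; Sat reg 9 h 0 min / OT 2 h 6 min.
Totals: regular 36 h 55 min, overtime 3 h 42 min.

Regular 36.92 hours, overtime 3.70 hours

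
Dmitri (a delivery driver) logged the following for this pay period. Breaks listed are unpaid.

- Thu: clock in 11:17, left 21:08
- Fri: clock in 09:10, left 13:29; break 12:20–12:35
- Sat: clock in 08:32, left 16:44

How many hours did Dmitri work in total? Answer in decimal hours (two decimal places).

Thu: 11:17–21:08 = 9 h 51 min
Fri: 09:10–13:29 = 4 h 19 min; less 15 min break → 4 h 4 min
Sat: 08:32–16:44 = 8 h 12 min
Total: 9 h 51 min + 4 h 4 min + 8 h 12 min = 22 h 7 min.

22.12 hours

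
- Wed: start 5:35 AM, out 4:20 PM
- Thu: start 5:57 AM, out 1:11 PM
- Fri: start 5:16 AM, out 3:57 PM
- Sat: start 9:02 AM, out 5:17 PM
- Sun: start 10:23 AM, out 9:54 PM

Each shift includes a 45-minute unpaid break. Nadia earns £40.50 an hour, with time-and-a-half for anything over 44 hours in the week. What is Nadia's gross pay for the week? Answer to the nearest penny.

£1823.51

Wed: 5:35 AM–4:20 PM = 10 h 45 min; less 45 min break → 10 h 0 min
Thu: 5:57 AM–1:11 PM = 7 h 14 min; less 45 min break → 6 h 29 min
Fri: 5:16 AM–3:57 PM = 10 h 41 min; less 45 min break → 9 h 56 min
Sat: 9:02 AM–5:17 PM = 8 h 15 min; less 45 min break → 7 h 30 min
Sun: 10:23 AM–9:54 PM = 11 h 31 min; less 45 min break → 10 h 46 min
Total worked: 44 h 41 min = 2681 min.
Regular 44 h 0 min = 2640 min at £40.50/h; overtime 0 h 41 min = 41 min at £60.75/h.
Pay = (2640 × £40.50 + 41 × £60.75) ÷ 60 = £1823.51.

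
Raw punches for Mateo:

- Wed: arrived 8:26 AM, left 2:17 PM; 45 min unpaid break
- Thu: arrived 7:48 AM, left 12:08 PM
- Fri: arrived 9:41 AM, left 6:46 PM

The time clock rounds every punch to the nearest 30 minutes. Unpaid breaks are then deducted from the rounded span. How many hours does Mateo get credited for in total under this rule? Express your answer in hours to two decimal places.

18.75 hours

Wed: in 8:26 AM→8:30 AM, out 2:17 PM→2:30 PM; 6 h 0 min − 45 min = 5 h 15 min
Thu: in 7:48 AM→8:00 AM, out 12:08 PM→12:00 PM; 4 h 0 min
Fri: in 9:41 AM→9:30 AM, out 6:46 PM→7:00 PM; 9 h 30 min
Total credited: 18 h 45 min.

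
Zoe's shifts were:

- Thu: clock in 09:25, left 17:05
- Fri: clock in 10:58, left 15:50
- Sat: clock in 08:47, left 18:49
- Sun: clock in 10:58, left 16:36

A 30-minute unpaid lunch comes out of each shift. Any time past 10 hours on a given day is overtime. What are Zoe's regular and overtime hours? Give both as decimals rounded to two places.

Thu: 09:25–17:05 = 7 h 40 min; less 30 min break → 7 h 10 min
Fri: 10:58–15:50 = 4 h 52 min; less 30 min break → 4 h 22 min
Sat: 08:47–18:49 = 10 h 2 min; less 30 min break → 9 h 32 min
Sun: 10:58–16:36 = 5 h 38 min; less 30 min break → 5 h 8 min
Thu reg 7 h 10 min / OT 0 h 0 min; Fri reg 4 h 22 min / OT 0 h 0 min; Sat reg 9 h 32 min / OT 0 h 0 min; Sun reg 5 h 8 min / OT 0 h 0 min.
Totals: regular 26 h 12 min, overtime 0 h 0 min.

Regular 26.20 hours, overtime 0.00 hours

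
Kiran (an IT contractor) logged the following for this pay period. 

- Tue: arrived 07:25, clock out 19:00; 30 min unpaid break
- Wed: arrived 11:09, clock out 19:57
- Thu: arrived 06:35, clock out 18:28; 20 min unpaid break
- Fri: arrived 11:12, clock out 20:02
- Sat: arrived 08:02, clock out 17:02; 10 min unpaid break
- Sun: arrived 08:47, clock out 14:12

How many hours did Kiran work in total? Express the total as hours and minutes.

54 h 31 min

Tue: 07:25–19:00 = 11 h 35 min; less 30 min break → 11 h 5 min
Wed: 11:09–19:57 = 8 h 48 min
Thu: 06:35–18:28 = 11 h 53 min; less 20 min break → 11 h 33 min
Fri: 11:12–20:02 = 8 h 50 min
Sat: 08:02–17:02 = 9 h 0 min; less 10 min break → 8 h 50 min
Sun: 08:47–14:12 = 5 h 25 min
Total: 11 h 5 min + 8 h 48 min + 11 h 33 min + 8 h 50 min + 8 h 50 min + 5 h 25 min = 54 h 31 min.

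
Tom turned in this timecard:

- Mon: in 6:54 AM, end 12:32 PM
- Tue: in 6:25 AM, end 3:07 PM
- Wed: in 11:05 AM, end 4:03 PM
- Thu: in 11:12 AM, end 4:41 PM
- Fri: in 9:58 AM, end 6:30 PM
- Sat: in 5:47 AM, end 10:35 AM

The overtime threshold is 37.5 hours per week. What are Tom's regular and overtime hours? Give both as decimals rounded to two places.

Mon: 6:54 AM–12:32 PM = 5 h 38 min
Tue: 6:25 AM–3:07 PM = 8 h 42 min
Wed: 11:05 AM–4:03 PM = 4 h 58 min
Thu: 11:12 AM–4:41 PM = 5 h 29 min
Fri: 9:58 AM–6:30 PM = 8 h 32 min
Sat: 5:47 AM–10:35 AM = 4 h 48 min
Total worked: 38 h 7 min = 38.12 h.
Threshold 37.5 h → overtime 0 h 37 min, regular 37 h 30 min.

Regular 37.50 hours, overtime 0.62 hours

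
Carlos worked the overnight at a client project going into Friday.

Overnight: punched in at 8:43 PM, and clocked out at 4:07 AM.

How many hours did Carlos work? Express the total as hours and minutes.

7 h 24 min

Overnight: 8:43 PM → midnight = 3 h 17 min; midnight → 4:07 AM = 4 h 7 min; span 7 h 24 min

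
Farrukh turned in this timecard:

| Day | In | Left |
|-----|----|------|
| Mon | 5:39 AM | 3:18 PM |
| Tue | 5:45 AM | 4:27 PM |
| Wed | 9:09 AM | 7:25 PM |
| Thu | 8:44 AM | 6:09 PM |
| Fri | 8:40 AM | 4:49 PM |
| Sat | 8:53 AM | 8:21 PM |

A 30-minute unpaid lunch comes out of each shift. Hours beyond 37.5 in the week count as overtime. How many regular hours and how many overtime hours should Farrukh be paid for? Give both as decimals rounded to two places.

Mon: 5:39 AM–3:18 PM = 9 h 39 min; less 30 min break → 9 h 9 min
Tue: 5:45 AM–4:27 PM = 10 h 42 min; less 30 min break → 10 h 12 min
Wed: 9:09 AM–7:25 PM = 10 h 16 min; less 30 min break → 9 h 46 min
Thu: 8:44 AM–6:09 PM = 9 h 25 min; less 30 min break → 8 h 55 min
Fri: 8:40 AM–4:49 PM = 8 h 9 min; less 30 min break → 7 h 39 min
Sat: 8:53 AM–8:21 PM = 11 h 28 min; less 30 min break → 10 h 58 min
Total worked: 56 h 39 min = 56.65 h.
Threshold 37.5 h → overtime 19 h 9 min, regular 37 h 30 min.

Regular 37.50 hours, overtime 19.15 hours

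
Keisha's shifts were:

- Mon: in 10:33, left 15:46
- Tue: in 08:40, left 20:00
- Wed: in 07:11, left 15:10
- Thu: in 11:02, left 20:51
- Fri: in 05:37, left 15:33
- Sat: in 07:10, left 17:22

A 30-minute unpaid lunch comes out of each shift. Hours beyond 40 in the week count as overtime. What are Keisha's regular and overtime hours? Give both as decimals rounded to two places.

Mon: 10:33–15:46 = 5 h 13 min; less 30 min break → 4 h 43 min
Tue: 08:40–20:00 = 11 h 20 min; less 30 min break → 10 h 50 min
Wed: 07:11–15:10 = 7 h 59 min; less 30 min break → 7 h 29 min
Thu: 11:02–20:51 = 9 h 49 min; less 30 min break → 9 h 19 min
Fri: 05:37–15:33 = 9 h 56 min; less 30 min break → 9 h 26 min
Sat: 07:10–17:22 = 10 h 12 min; less 30 min break → 9 h 42 min
Total worked: 51 h 29 min = 51.48 h.
Threshold 40 h → overtime 11 h 29 min, regular 40 h 0 min.

Regular 40.00 hours, overtime 11.48 hours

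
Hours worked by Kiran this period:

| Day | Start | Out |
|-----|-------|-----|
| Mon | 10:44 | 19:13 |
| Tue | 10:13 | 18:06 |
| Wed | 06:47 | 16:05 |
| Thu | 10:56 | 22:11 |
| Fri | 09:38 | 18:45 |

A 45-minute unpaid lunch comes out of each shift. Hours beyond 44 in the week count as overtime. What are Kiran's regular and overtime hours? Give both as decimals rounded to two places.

Mon: 10:44–19:13 = 8 h 29 min; less 45 min break → 7 h 44 min
Tue: 10:13–18:06 = 7 h 53 min; less 45 min break → 7 h 8 min
Wed: 06:47–16:05 = 9 h 18 min; less 45 min break → 8 h 33 min
Thu: 10:56–22:11 = 11 h 15 min; less 45 min break → 10 h 30 min
Fri: 09:38–18:45 = 9 h 7 min; less 45 min break → 8 h 22 min
Total worked: 42 h 17 min = 42.28 h.
Threshold 44 h → overtime 0 h 0 min, regular 42 h 17 min.

Regular 42.28 hours, overtime 0.00 hours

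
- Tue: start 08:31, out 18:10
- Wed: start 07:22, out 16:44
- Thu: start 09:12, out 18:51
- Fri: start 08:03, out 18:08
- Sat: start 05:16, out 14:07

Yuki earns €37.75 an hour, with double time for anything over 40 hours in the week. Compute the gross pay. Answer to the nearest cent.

Tue: 08:31–18:10 = 9 h 39 min
Wed: 07:22–16:44 = 9 h 22 min
Thu: 09:12–18:51 = 9 h 39 min
Fri: 08:03–18:08 = 10 h 5 min
Sat: 05:16–14:07 = 8 h 51 min
Total worked: 47 h 36 min = 2856 min.
Regular 40 h 0 min = 2400 min at €37.75/h; overtime 7 h 36 min = 456 min at €75.50/h.
Pay = (2400 × €37.75 + 456 × €75.50) ÷ 60 = €2083.80.

€2083.80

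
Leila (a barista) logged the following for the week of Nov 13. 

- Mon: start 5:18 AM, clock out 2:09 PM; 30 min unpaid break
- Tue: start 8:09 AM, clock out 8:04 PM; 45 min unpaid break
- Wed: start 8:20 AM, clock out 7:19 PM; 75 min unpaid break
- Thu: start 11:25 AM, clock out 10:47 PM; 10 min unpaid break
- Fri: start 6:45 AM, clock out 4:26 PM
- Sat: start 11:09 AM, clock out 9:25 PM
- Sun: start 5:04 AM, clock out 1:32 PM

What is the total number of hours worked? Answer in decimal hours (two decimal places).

68.87 hours

Mon: 5:18 AM–2:09 PM = 8 h 51 min; less 30 min break → 8 h 21 min
Tue: 8:09 AM–8:04 PM = 11 h 55 min; less 45 min break → 11 h 10 min
Wed: 8:20 AM–7:19 PM = 10 h 59 min; less 75 min break → 9 h 44 min
Thu: 11:25 AM–10:47 PM = 11 h 22 min; less 10 min break → 11 h 12 min
Fri: 6:45 AM–4:26 PM = 9 h 41 min
Sat: 11:09 AM–9:25 PM = 10 h 16 min
Sun: 5:04 AM–1:32 PM = 8 h 28 min
Total: 8 h 21 min + 11 h 10 min + 9 h 44 min + 11 h 12 min + 9 h 41 min + 10 h 16 min + 8 h 28 min = 68 h 52 min.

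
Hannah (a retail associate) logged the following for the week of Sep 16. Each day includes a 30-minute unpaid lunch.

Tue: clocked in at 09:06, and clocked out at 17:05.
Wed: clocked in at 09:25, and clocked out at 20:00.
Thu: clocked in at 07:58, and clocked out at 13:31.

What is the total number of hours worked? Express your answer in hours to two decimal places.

22.62 hours

Tue: 09:06–17:05 = 7 h 59 min; less 30 min break → 7 h 29 min
Wed: 09:25–20:00 = 10 h 35 min; less 30 min break → 10 h 5 min
Thu: 07:58–13:31 = 5 h 33 min; less 30 min break → 5 h 3 min
Total: 7 h 29 min + 10 h 5 min + 5 h 3 min = 22 h 37 min.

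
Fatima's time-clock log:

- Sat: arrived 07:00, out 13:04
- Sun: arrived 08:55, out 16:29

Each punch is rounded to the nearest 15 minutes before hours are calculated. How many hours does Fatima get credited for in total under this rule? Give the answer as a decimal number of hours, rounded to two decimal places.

13.50 hours

Sat: in 07:00→07:00, out 13:04→13:00; 6 h 0 min
Sun: in 08:55→09:00, out 16:29→16:30; 7 h 30 min
Total credited: 13 h 30 min.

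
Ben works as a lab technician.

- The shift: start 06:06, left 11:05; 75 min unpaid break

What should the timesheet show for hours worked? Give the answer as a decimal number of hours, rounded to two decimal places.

The shift: 06:06–11:05 = 4 h 59 min; less 75 min break → 3 h 44 min

3.73 hours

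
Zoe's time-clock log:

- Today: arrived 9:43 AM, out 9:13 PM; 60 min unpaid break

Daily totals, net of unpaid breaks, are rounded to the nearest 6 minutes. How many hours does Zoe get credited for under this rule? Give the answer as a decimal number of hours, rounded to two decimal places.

Today: 9:43 AM–9:13 PM = 11 h 30 min − 60 min = 10 h 30 min → rounds to 10 h 30 min

10.50 hours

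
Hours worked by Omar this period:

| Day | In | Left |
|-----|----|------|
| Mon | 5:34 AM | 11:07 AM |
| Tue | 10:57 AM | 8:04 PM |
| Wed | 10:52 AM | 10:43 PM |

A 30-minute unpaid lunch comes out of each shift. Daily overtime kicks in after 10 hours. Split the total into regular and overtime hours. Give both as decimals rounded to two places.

Regular 23.67 hours, overtime 1.35 hours

Mon: 5:34 AM–11:07 AM = 5 h 33 min; less 30 min break → 5 h 3 min
Tue: 10:57 AM–8:04 PM = 9 h 7 min; less 30 min break → 8 h 37 min
Wed: 10:52 AM–10:43 PM = 11 h 51 min; less 30 min break → 11 h 21 min
Mon reg 5 h 3 min / OT 0 h 0 min; Tue reg 8 h 37 min / OT 0 h 0 min; Wed reg 10 h 0 min / OT 1 h 21 min.
Totals: regular 23 h 40 min, overtime 1 h 21 min.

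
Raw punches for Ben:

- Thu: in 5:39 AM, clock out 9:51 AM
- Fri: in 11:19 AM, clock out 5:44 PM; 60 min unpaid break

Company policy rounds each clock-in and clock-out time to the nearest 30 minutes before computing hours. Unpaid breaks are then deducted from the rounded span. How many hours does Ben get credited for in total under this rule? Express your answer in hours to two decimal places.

Thu: in 5:39 AM→5:30 AM, out 9:51 AM→10:00 AM; 4 h 30 min
Fri: in 11:19 AM→11:30 AM, out 5:44 PM→5:30 PM; 6 h 0 min − 60 min = 5 h 0 min
Total credited: 9 h 30 min.

9.50 hours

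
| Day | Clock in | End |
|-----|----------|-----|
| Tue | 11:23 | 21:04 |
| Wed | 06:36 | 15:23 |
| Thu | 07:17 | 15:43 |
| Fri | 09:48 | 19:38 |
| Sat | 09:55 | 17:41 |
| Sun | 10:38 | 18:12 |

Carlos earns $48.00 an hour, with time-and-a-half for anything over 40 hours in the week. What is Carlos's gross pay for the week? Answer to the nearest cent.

Tue: 11:23–21:04 = 9 h 41 min
Wed: 06:36–15:23 = 8 h 47 min
Thu: 07:17–15:43 = 8 h 26 min
Fri: 09:48–19:38 = 9 h 50 min
Sat: 09:55–17:41 = 7 h 46 min
Sun: 10:38–18:12 = 7 h 34 min
Total worked: 52 h 4 min = 3124 min.
Regular 40 h 0 min = 2400 min at $48.00/h; overtime 12 h 4 min = 724 min at $72.00/h.
Pay = (2400 × $48.00 + 724 × $72.00) ÷ 60 = $2788.80.

$2788.80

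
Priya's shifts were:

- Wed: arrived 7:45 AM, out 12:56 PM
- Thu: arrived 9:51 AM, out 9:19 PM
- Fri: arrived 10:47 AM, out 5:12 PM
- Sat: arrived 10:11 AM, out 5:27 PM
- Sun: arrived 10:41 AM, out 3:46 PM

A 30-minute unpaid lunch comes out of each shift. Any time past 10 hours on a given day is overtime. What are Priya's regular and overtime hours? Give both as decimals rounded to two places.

Regular 31.95 hours, overtime 0.97 hours

Wed: 7:45 AM–12:56 PM = 5 h 11 min; less 30 min break → 4 h 41 min
Thu: 9:51 AM–9:19 PM = 11 h 28 min; less 30 min break → 10 h 58 min
Fri: 10:47 AM–5:12 PM = 6 h 25 min; less 30 min break → 5 h 55 min
Sat: 10:11 AM–5:27 PM = 7 h 16 min; less 30 min break → 6 h 46 min
Sun: 10:41 AM–3:46 PM = 5 h 5 min; less 30 min break → 4 h 35 min
Wed reg 4 h 41 min / OT 0 h 0 min; Thu reg 10 h 0 min / OT 0 h 58 min; Fri reg 5 h 55 min / OT 0 h 0 min; Sat reg 6 h 46 min / OT 0 h 0 min; Sun reg 4 h 35 min / OT 0 h 0 min.
Totals: regular 31 h 57 min, overtime 0 h 58 min.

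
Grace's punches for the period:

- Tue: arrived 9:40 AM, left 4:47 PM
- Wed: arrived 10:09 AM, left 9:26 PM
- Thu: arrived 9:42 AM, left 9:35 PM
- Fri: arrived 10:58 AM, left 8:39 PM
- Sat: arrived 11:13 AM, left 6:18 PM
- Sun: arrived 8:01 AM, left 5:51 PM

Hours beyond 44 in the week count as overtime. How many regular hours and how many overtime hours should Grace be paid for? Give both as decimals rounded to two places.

Regular 44.00 hours, overtime 12.88 hours

Tue: 9:40 AM–4:47 PM = 7 h 7 min
Wed: 10:09 AM–9:26 PM = 11 h 17 min
Thu: 9:42 AM–9:35 PM = 11 h 53 min
Fri: 10:58 AM–8:39 PM = 9 h 41 min
Sat: 11:13 AM–6:18 PM = 7 h 5 min
Sun: 8:01 AM–5:51 PM = 9 h 50 min
Total worked: 56 h 53 min = 56.88 h.
Threshold 44 h → overtime 12 h 53 min, regular 44 h 0 min.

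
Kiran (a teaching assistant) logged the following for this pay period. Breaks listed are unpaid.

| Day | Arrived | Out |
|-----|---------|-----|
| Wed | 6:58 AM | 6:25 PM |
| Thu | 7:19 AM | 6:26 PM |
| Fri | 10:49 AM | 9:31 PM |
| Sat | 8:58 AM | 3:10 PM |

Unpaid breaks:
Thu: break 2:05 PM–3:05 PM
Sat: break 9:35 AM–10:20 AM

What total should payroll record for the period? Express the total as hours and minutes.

Wed: 6:58 AM–6:25 PM = 11 h 27 min
Thu: 7:19 AM–6:26 PM = 11 h 7 min; less 60 min break → 10 h 7 min
Fri: 10:49 AM–9:31 PM = 10 h 42 min
Sat: 8:58 AM–3:10 PM = 6 h 12 min; less 45 min break → 5 h 27 min
Total: 11 h 27 min + 10 h 7 min + 10 h 42 min + 5 h 27 min = 37 h 43 min.

37 h 43 min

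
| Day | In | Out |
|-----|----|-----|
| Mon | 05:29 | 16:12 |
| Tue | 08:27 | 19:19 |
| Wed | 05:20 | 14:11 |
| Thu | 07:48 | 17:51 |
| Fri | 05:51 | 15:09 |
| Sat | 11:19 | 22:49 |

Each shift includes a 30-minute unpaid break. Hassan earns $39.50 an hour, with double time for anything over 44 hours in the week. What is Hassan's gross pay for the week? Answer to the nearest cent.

Mon: 05:29–16:12 = 10 h 43 min; less 30 min break → 10 h 13 min
Tue: 08:27–19:19 = 10 h 52 min; less 30 min break → 10 h 22 min
Wed: 05:20–14:11 = 8 h 51 min; less 30 min break → 8 h 21 min
Thu: 07:48–17:51 = 10 h 3 min; less 30 min break → 9 h 33 min
Fri: 05:51–15:09 = 9 h 18 min; less 30 min break → 8 h 48 min
Sat: 11:19–22:49 = 11 h 30 min; less 30 min break → 11 h 0 min
Total worked: 58 h 17 min = 3497 min.
Regular 44 h 0 min = 2640 min at $39.50/h; overtime 14 h 17 min = 857 min at $79.00/h.
Pay = (2640 × $39.50 + 857 × $79.00) ÷ 60 = $2866.38.

$2866.38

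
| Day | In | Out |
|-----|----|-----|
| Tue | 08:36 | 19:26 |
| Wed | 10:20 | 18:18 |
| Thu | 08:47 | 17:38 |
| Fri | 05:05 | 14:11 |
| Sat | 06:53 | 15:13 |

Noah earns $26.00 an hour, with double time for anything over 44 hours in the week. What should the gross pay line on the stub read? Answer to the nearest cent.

$1200.33

Tue: 08:36–19:26 = 10 h 50 min
Wed: 10:20–18:18 = 7 h 58 min
Thu: 08:47–17:38 = 8 h 51 min
Fri: 05:05–14:11 = 9 h 6 min
Sat: 06:53–15:13 = 8 h 20 min
Total worked: 45 h 5 min = 2705 min.
Regular 44 h 0 min = 2640 min at $26.00/h; overtime 1 h 5 min = 65 min at $52.00/h.
Pay = (2640 × $26.00 + 65 × $52.00) ÷ 60 = $1200.33.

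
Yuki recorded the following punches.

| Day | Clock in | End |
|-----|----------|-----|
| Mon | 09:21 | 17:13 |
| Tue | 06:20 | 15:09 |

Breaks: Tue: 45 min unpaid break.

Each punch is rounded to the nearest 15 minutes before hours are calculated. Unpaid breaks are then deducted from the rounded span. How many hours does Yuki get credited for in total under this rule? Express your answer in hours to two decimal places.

16.25 hours

Mon: in 09:21→09:15, out 17:13→17:15; 8 h 0 min
Tue: in 06:20→06:15, out 15:09→15:15; 9 h 0 min − 45 min = 8 h 15 min
Total credited: 16 h 15 min.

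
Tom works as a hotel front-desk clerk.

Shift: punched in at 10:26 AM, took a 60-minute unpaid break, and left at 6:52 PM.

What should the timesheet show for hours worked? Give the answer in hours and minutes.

Shift: 10:26 AM–6:52 PM = 8 h 26 min; less 60 min break → 7 h 26 min

7 h 26 min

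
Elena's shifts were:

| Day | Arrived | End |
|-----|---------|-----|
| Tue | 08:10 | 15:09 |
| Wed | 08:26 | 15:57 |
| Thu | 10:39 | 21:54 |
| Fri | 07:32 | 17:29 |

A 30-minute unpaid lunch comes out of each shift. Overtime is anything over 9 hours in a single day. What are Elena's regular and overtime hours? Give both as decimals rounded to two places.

Tue: 08:10–15:09 = 6 h 59 min; less 30 min break → 6 h 29 min
Wed: 08:26–15:57 = 7 h 31 min; less 30 min break → 7 h 1 min
Thu: 10:39–21:54 = 11 h 15 min; less 30 min break → 10 h 45 min
Fri: 07:32–17:29 = 9 h 57 min; less 30 min break → 9 h 27 min
Tue reg 6 h 29 min / OT 0 h 0 min; Wed reg 7 h 1 min / OT 0 h 0 min; Thu reg 9 h 0 min / OT 1 h 45 min; Fri reg 9 h 0 min / OT 0 h 27 min.
Totals: regular 31 h 30 min, overtime 2 h 12 min.

Regular 31.50 hours, overtime 2.20 hours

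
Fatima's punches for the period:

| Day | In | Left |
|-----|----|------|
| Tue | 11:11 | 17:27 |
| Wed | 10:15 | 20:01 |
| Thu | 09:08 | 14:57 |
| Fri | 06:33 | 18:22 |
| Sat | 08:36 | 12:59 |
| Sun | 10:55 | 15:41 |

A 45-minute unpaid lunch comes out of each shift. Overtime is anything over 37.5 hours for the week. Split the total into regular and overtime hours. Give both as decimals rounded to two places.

Regular 37.50 hours, overtime 0.82 hours

Tue: 11:11–17:27 = 6 h 16 min; less 45 min break → 5 h 31 min
Wed: 10:15–20:01 = 9 h 46 min; less 45 min break → 9 h 1 min
Thu: 09:08–14:57 = 5 h 49 min; less 45 min break → 5 h 4 min
Fri: 06:33–18:22 = 11 h 49 min; less 45 min break → 11 h 4 min
Sat: 08:36–12:59 = 4 h 23 min; less 45 min break → 3 h 38 min
Sun: 10:55–15:41 = 4 h 46 min; less 45 min break → 4 h 1 min
Total worked: 38 h 19 min = 38.32 h.
Threshold 37.5 h → overtime 0 h 49 min, regular 37 h 30 min.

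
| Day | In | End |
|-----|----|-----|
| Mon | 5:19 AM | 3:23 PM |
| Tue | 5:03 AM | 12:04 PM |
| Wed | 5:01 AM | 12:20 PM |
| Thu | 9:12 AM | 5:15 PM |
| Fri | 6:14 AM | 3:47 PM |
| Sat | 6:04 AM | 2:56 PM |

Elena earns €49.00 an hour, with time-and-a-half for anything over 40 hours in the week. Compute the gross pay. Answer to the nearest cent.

Mon: 5:19 AM–3:23 PM = 10 h 4 min
Tue: 5:03 AM–12:04 PM = 7 h 1 min
Wed: 5:01 AM–12:20 PM = 7 h 19 min
Thu: 9:12 AM–5:15 PM = 8 h 3 min
Fri: 6:14 AM–3:47 PM = 9 h 33 min
Sat: 6:04 AM–2:56 PM = 8 h 52 min
Total worked: 50 h 52 min = 3052 min.
Regular 40 h 0 min = 2400 min at €49.00/h; overtime 10 h 52 min = 652 min at €73.50/h.
Pay = (2400 × €49.00 + 652 × €73.50) ÷ 60 = €2758.70.

€2758.70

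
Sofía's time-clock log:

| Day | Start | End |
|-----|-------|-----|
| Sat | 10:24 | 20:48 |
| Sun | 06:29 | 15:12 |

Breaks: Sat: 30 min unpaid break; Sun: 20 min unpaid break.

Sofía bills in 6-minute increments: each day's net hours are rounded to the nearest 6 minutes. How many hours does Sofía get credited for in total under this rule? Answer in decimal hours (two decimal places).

Sat: 10:24–20:48 = 10 h 24 min − 30 min = 9 h 54 min → rounds to 9 h 54 min
Sun: 06:29–15:12 = 8 h 43 min − 20 min = 8 h 23 min → rounds to 8 h 24 min
Total credited: 18 h 18 min.

18.30 hours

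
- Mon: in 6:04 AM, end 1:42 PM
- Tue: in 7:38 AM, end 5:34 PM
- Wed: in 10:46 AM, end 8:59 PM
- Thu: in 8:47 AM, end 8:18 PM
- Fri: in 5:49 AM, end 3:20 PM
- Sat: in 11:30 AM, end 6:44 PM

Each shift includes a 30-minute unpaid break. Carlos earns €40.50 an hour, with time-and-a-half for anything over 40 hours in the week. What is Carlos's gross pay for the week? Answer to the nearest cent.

Mon: 6:04 AM–1:42 PM = 7 h 38 min; less 30 min break → 7 h 8 min
Tue: 7:38 AM–5:34 PM = 9 h 56 min; less 30 min break → 9 h 26 min
Wed: 10:46 AM–8:59 PM = 10 h 13 min; less 30 min break → 9 h 43 min
Thu: 8:47 AM–8:18 PM = 11 h 31 min; less 30 min break → 11 h 1 min
Fri: 5:49 AM–3:20 PM = 9 h 31 min; less 30 min break → 9 h 1 min
Sat: 11:30 AM–6:44 PM = 7 h 14 min; less 30 min break → 6 h 44 min
Total worked: 53 h 3 min = 3183 min.
Regular 40 h 0 min = 2400 min at €40.50/h; overtime 13 h 3 min = 783 min at €60.75/h.
Pay = (2400 × €40.50 + 783 × €60.75) ÷ 60 = €2412.79.

€2412.79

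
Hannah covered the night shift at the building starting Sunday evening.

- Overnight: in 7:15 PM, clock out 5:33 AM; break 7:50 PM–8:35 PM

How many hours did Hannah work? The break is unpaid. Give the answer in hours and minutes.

Overnight: 7:15 PM → midnight = 4 h 45 min; midnight → 5:33 AM = 5 h 33 min; span 10 h 18 min; less 45 min break → 9 h 33 min

9 h 33 min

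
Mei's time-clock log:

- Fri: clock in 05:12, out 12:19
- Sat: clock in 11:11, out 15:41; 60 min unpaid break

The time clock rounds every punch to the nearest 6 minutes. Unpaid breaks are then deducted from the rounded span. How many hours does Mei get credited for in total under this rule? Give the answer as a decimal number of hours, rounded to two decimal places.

Fri: in 05:12→05:12, out 12:19→12:18; 7 h 6 min
Sat: in 11:11→11:12, out 15:41→15:42; 4 h 30 min − 60 min = 3 h 30 min
Total credited: 10 h 36 min.

10.60 hours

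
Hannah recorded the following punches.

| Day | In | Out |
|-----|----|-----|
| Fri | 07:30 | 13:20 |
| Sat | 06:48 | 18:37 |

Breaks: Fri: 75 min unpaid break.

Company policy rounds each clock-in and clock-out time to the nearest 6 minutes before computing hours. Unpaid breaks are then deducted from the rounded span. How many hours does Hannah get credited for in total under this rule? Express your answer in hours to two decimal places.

16.35 hours

Fri: in 07:30→07:30, out 13:20→13:18; 5 h 48 min − 75 min = 4 h 33 min
Sat: in 06:48→06:48, out 18:37→18:36; 11 h 48 min
Total credited: 16 h 21 min.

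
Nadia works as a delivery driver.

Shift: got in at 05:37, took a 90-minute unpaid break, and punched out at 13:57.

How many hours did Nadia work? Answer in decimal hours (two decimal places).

6.83 hours

Shift: 05:37–13:57 = 8 h 20 min; less 90 min break → 6 h 50 min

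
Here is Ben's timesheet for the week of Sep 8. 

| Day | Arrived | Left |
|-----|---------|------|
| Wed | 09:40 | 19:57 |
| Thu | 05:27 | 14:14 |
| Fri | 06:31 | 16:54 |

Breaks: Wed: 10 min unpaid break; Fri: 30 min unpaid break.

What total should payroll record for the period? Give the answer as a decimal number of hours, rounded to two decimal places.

Wed: 09:40–19:57 = 10 h 17 min; less 10 min break → 10 h 7 min
Thu: 05:27–14:14 = 8 h 47 min
Fri: 06:31–16:54 = 10 h 23 min; less 30 min break → 9 h 53 min
Total: 10 h 7 min + 8 h 47 min + 9 h 53 min = 28 h 47 min.

28.78 hours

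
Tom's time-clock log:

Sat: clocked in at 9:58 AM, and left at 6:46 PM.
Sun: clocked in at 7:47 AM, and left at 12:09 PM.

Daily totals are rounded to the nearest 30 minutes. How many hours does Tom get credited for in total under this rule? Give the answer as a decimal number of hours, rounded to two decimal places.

13.50 hours

Sat: 9:58 AM–6:46 PM = 8 h 48 min → rounds to 9 h 0 min
Sun: 7:47 AM–12:09 PM = 4 h 22 min → rounds to 4 h 30 min
Total credited: 13 h 30 min.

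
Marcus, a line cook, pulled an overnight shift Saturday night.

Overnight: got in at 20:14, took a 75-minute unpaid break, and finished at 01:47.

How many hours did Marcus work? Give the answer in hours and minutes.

4 h 18 min

Overnight: 20:14 → midnight = 3 h 46 min; midnight → 01:47 = 1 h 47 min; span 5 h 33 min; less 75 min break → 4 h 18 min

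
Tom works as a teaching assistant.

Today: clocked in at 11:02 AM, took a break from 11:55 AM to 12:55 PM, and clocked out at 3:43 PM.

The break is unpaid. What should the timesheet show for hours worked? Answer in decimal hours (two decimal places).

Today: 11:02 AM–3:43 PM = 4 h 41 min; less 60 min break → 3 h 41 min

3.68 hours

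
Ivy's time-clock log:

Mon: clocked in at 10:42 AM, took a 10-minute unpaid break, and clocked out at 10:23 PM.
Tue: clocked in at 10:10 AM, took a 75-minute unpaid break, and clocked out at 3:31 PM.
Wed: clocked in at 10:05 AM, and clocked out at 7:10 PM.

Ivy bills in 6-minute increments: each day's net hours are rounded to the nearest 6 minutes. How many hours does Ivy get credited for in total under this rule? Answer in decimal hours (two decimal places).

Mon: 10:42 AM–10:23 PM = 11 h 41 min − 10 min = 11 h 31 min → rounds to 11 h 30 min
Tue: 10:10 AM–3:31 PM = 5 h 21 min − 75 min = 4 h 6 min → rounds to 4 h 6 min
Wed: 10:05 AM–7:10 PM = 9 h 5 min → rounds to 9 h 6 min
Total credited: 24 h 42 min.

24.70 hours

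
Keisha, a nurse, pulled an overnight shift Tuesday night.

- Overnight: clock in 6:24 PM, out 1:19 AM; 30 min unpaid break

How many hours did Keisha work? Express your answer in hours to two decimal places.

6.42 hours

Overnight: 6:24 PM → midnight = 5 h 36 min; midnight → 1:19 AM = 1 h 19 min; span 6 h 55 min; less 30 min break → 6 h 25 min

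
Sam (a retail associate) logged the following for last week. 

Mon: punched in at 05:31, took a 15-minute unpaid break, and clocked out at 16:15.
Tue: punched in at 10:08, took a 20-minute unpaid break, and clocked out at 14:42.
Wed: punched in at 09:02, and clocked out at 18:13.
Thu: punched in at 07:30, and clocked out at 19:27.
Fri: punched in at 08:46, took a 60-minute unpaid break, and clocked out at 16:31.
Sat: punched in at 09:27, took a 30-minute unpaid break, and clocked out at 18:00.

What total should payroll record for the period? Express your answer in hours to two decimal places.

Mon: 05:31–16:15 = 10 h 44 min; less 15 min break → 10 h 29 min
Tue: 10:08–14:42 = 4 h 34 min; less 20 min break → 4 h 14 min
Wed: 09:02–18:13 = 9 h 11 min
Thu: 07:30–19:27 = 11 h 57 min
Fri: 08:46–16:31 = 7 h 45 min; less 60 min break → 6 h 45 min
Sat: 09:27–18:00 = 8 h 33 min; less 30 min break → 8 h 3 min
Total: 10 h 29 min + 4 h 14 min + 9 h 11 min + 11 h 57 min + 6 h 45 min + 8 h 3 min = 50 h 39 min.

50.65 hours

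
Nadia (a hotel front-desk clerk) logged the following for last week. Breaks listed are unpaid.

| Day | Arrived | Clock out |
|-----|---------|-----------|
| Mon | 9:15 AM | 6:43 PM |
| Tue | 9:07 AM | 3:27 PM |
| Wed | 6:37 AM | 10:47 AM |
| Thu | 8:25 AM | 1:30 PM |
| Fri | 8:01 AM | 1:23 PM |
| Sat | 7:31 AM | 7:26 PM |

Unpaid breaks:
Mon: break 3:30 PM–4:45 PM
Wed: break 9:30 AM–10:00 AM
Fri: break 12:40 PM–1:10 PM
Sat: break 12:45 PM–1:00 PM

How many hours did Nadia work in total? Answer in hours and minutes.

39 h 50 min

Mon: 9:15 AM–6:43 PM = 9 h 28 min; less 75 min break → 8 h 13 min
Tue: 9:07 AM–3:27 PM = 6 h 20 min
Wed: 6:37 AM–10:47 AM = 4 h 10 min; less 30 min break → 3 h 40 min
Thu: 8:25 AM–1:30 PM = 5 h 5 min
Fri: 8:01 AM–1:23 PM = 5 h 22 min; less 30 min break → 4 h 52 min
Sat: 7:31 AM–7:26 PM = 11 h 55 min; less 15 min break → 11 h 40 min
Total: 8 h 13 min + 6 h 20 min + 3 h 40 min + 5 h 5 min + 4 h 52 min + 11 h 40 min = 39 h 50 min.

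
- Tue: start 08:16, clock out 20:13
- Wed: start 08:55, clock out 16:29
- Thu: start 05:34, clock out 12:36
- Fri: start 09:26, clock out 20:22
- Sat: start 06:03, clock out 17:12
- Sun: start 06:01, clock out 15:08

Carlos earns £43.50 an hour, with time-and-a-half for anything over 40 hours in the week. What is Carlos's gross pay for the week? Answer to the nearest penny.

£2898.19

Tue: 08:16–20:13 = 11 h 57 min
Wed: 08:55–16:29 = 7 h 34 min
Thu: 05:34–12:36 = 7 h 2 min
Fri: 09:26–20:22 = 10 h 56 min
Sat: 06:03–17:12 = 11 h 9 min
Sun: 06:01–15:08 = 9 h 7 min
Total worked: 57 h 45 min = 3465 min.
Regular 40 h 0 min = 2400 min at £43.50/h; overtime 17 h 45 min = 1065 min at £65.25/h.
Pay = (2400 × £43.50 + 1065 × £65.25) ÷ 60 = £2898.19.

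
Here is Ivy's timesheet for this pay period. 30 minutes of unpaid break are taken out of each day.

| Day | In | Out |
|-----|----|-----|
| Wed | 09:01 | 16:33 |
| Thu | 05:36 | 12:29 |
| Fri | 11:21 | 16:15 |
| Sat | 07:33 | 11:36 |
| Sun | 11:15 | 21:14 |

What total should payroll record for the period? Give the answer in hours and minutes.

Wed: 09:01–16:33 = 7 h 32 min; less 30 min break → 7 h 2 min
Thu: 05:36–12:29 = 6 h 53 min; less 30 min break → 6 h 23 min
Fri: 11:21–16:15 = 4 h 54 min; less 30 min break → 4 h 24 min
Sat: 07:33–11:36 = 4 h 3 min; less 30 min break → 3 h 33 min
Sun: 11:15–21:14 = 9 h 59 min; less 30 min break → 9 h 29 min
Total: 7 h 2 min + 6 h 23 min + 4 h 24 min + 3 h 33 min + 9 h 29 min = 30 h 51 min.

30 h 51 min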